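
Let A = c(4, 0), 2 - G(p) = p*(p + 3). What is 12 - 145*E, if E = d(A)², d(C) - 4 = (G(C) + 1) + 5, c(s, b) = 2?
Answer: -568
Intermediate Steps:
G(p) = 2 - p*(3 + p) (G(p) = 2 - p*(p + 3) = 2 - p*(3 + p))
A = 2
d(C) = 12 - C² - 3*C (d(C) = 4 + (((2 - C² - 3*C) + 1) + 5) = 4 + ((3 - C² - 3*C) + 5) = 4 + (8 - C² - 3*C) = 12 - C² - 3*C)
E = 4 (E = (12 - 1*2² - 3*2)² = (12 - 1*4 - 6)² = (12 - 4 - 6)² = 2² = 4)
12 - 145*E = 12 - 145*4 = 12 - 580 = -568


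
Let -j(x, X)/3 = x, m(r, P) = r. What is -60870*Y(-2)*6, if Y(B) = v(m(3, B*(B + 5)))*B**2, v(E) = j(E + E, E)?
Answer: 26295840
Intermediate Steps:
j(x, X) = -3*x
v(E) = -6*E (v(E) = -3*(E + E) = -6*E)
Y(B) = -18*B**2 (Y(B) = (-6*3)*B**2 = -18*B**2)
-60870*Y(-2)*6 = -60870*(-18*(-2)**2)*6 = -60870*(-18*4)*6 = -(-4382640)*6 = -60870*(-432) = 26295840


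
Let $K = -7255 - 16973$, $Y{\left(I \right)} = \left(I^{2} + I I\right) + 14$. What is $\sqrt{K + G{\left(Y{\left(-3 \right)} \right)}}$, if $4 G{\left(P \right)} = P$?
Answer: $2 i \sqrt{6055} \approx 155.63 i$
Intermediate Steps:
$Y{\left(I \right)} = 14 + 2 I^{2}$ ($Y{\left(I \right)} = \left(I^{2} + I^{2}\right) + 14 = 2 I^{2} + 14 = 14 + 2 I^{2}$)
$G{\left(P \right)} = \frac{P}{4}$
$K = -24228$
$\sqrt{K + G{\left(Y{\left(-3 \right)} \right)}} = \sqrt{-24228 + \frac{14 + 2 \left(-3\right)^{2}}{4}} = \sqrt{-24228 + \frac{14 + 2 \cdot 9}{4}} = \sqrt{-24228 + \frac{14 + 18}{4}} = \sqrt{-24228 + \frac{1}{4} \cdot 32} = \sqrt{-24228 + 8} = \sqrt{-24220} = 2 i \sqrt{6055}$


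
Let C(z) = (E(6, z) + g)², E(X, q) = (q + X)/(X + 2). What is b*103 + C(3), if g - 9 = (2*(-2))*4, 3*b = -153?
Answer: -333983/64 ≈ -5218.5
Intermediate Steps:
b = -51 (b = (⅓)*(-153) = -51)
g = -7 (g = 9 + (2*(-2))*4 = 9 - 4*4 = 9 - 16 = -7)
E(X, q) = (X + q)/(2 + X)
C(z) = (-25/4 + z/8)² (C(z) = ((6 + z)/(2 + 6) - 7)² = ((6 + z)/8 - 7)² = ((¾ + z/8) - 7)² = (-25/4 + z/8)²)
b*103 + C(3) = -51*103 + (-50 + 3)²/64 = -5253 + (1/64)*(-47)² = -5253 + (1/64)*2209 = -5253 + 2209/64 = -333983/64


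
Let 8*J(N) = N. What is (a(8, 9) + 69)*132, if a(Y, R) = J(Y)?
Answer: 9240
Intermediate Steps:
J(N) = N/8
a(Y, R) = Y/8
(a(8, 9) + 69)*132 = ((⅛)*8 + 69)*132 = (1 + 69)*132 = 70*132 = 9240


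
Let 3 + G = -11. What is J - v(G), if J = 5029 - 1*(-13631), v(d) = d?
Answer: 18674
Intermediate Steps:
G = -14 (G = -3 - 11 = -14)
J = 18660 (J = 5029 + 13631 = 18660)
J - v(G) = 18660 - 1*(-14) = 18660 + 14 = 18674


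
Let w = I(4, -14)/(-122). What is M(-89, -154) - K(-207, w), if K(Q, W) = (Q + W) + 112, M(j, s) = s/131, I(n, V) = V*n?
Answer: 746083/7991 ≈ 93.365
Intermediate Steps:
w = 28/61 (w = -14*4/(-122) = -56*(-1/122) = 28/61 ≈ 0.45902)
M(j, s) = s/131 (M(j, s) = s*(1/131) = s/131)
K(Q, W) = 112 + Q + W
M(-89, -154) - K(-207, w) = (1/131)*(-154) - (112 - 207 + 28/61) = -154/131 - 1*(-5767/61) = -154/131 + 5767/61 = 746083/7991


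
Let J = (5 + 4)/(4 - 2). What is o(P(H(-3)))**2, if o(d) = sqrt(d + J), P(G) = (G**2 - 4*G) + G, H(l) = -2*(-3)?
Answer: 45/2 ≈ 22.500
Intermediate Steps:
H(l) = 6
P(G) = G**2 - 3*G
J = 9/2 ≈ 4.5000
o(d) = sqrt(9/2 + d) (o(d) = sqrt(d + 9/2) = sqrt(9/2 + d))
o(P(H(-3)))**2 = (sqrt(18 + 4*(6*(-3 + 6)))/2)**2 = (sqrt(18 + 4*(6*3))/2)**2 = (sqrt(18 + 4*18)/2)**2 = (sqrt(18 + 72)/2)**2 = (sqrt(90)/2)**2 = ((3*sqrt(10))/2)**2 = (3*sqrt(10)/2)**2 = 45/2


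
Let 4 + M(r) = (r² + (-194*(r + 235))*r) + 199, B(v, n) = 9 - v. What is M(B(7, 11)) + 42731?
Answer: -49026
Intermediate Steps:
M(r) = 195 + r² + r*(-45590 - 194*r) (M(r) = -4 + ((r² + (-194*(r + 235))*r) + 199) = -4 + ((r² + (-194*(235 + r))*r) + 199) = -4 + ((r² + (-45590 - 194*r)*r) + 199) = -4 + ((r² + r*(-45590 - 194*r)) + 199) = -4 + (199 + r² + r*(-45590 - 194*r)) = 195 + r² + r*(-45590 - 194*r))
M(B(7, 11)) + 42731 = (195 - 45590*(9 - 1*7) - 193*(9 - 1*7)²) + 42731 = (195 - 45590*(9 - 7) - 193*(9 - 7)²) + 42731 = (195 - 45590*2 - 193*2²) + 42731 = (195 - 91180 - 193*4) + 42731 = (195 - 91180 - 772) + 42731 = -91757 + 42731 = -49026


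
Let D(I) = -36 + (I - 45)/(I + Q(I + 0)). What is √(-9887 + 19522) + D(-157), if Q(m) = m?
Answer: -5551/157 + √9635 ≈ 62.801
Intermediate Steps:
D(I) = -36 + (-45 + I)/(2*I) (D(I) = -36 + (I - 45)/(I + (I + 0)) = -36 + (-45 + I)/(I + I) = -36 + (-45 + I)/((2*I)) = -36 + (-45 + I)*(1/(2*I)) = -36 + (-45 + I)/(2*I))
√(-9887 + 19522) + D(-157) = √(-9887 + 19522) + (½)*(-45 - 71*(-157))/(-157) = √9635 + (½)*(-1/157)*(-45 + 11147) = √9635 + (½)*(-1/157)*11102 = √9635 - 5551/157 = -5551/157 + √9635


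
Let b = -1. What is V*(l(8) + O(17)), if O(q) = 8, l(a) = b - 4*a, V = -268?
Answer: 6700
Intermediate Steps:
l(a) = -1 - 4*a
V*(l(8) + O(17)) = -268*((-1 - 4*8) + 8) = -268*((-1 - 32) + 8) = -268*(-33 + 8) = -268*(-25) = 6700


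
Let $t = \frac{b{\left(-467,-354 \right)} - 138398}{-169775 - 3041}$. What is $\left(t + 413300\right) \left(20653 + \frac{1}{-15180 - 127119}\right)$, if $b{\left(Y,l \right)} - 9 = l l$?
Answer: $\frac{104955313654771288879}{12295771992} \approx 8.5359 \cdot 10^{9}$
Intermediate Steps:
$b{\left(Y,l \right)} = 9 + l^{2}$ ($b{\left(Y,l \right)} = 9 + l l = 9 + l^{2}$)
$t = \frac{13073}{172816}$ ($t = \frac{\left(9 + \left(-354\right)^{2}\right) - 138398}{-169775 - 3041} = \frac{\left(9 + 125316\right) - 138398}{-172816} = \left(125325 - 138398\right) \left(- \frac{1}{172816}\right) = \left(-13073\right) \left(- \frac{1}{172816}\right) = \frac{13073}{172816} \approx 0.075647$)
$\left(t + 413300\right) \left(20653 + \frac{1}{-15180 - 127119}\right) = \left(\frac{13073}{172816} + 413300\right) \left(20653 + \frac{1}{-15180 - 127119}\right) = \frac{71424865873 \left(20653 + \frac{1}{-142299}\right)}{172816} = \frac{71424865873 \left(20653 - \frac{1}{142299}\right)}{172816} = \frac{71424865873}{172816} \cdot \frac{2938901246}{142299} = \frac{104955313654771288879}{12295771992}$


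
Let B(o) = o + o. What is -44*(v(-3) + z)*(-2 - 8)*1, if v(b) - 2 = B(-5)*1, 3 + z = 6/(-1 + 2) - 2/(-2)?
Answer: -1760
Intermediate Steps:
B(o) = 2*o
z = 4 (z = -3 + (6/(-1 + 2) - 2/(-2)) = -3 + (6/1 - 2*(-½)) = -3 + (6*1 + 1) = -3 + (6 + 1) = -3 + 7 = 4)
v(b) = -8 (v(b) = 2 + (2*(-5))*1 = 2 - 10*1 = 2 - 10 = -8)
-44*(v(-3) + z)*(-2 - 8)*1 = -44*(-8 + 4)*(-2 - 8)*1 = -(-176)*(-10)*1 = -44*40*1 = -1760*1 = -1760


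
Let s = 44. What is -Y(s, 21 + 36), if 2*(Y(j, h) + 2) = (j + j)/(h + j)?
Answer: 158/101 ≈ 1.5644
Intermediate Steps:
Y(j, h) = -2 + j/(h + j) (Y(j, h) = -2 + ((j + j)/(h + j))/2 = -2 + ((2*j)/(h + j))/2 = -2 + (2*j/(h + j))/2 = -2 + j/(h + j))
-Y(s, 21 + 36) = -(-1*44 - 2*(21 + 36))/((21 + 36) + 44) = -(-44 - 2*57)/(57 + 44) = -(-44 - 114)/101 = -(-158)/101 = -1*(-158/101) = 158/101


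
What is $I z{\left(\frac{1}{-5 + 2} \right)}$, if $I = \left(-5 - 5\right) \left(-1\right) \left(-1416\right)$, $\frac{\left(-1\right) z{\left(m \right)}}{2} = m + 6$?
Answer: $160480$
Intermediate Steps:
$z{\left(m \right)} = -12 - 2 m$ ($z{\left(m \right)} = - 2 \left(m + 6\right) = - 2 \left(6 + m\right) = -12 - 2 m$)
$I = -14160$ ($I = \left(-10\right) \left(-1\right) \left(-1416\right) = 10 \left(-1416\right) = -14160$)
$I z{\left(\frac{1}{-5 + 2} \right)} = - 14160 \left(-12 - \frac{2}{-5 + 2}\right) = - 14160 \left(-12 - \frac{2}{-3}\right) = - 14160 \left(-12 - - \frac{2}{3}\right) = - 14160 \left(-12 + \frac{2}{3}\right) = \left(-14160\right) \left(- \frac{34}{3}\right) = 160480$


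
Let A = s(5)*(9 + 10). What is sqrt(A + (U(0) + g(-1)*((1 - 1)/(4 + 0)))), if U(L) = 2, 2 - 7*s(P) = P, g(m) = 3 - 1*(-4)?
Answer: I*sqrt(301)/7 ≈ 2.4785*I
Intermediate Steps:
g(m) = 7 (g(m) = 3 + 4 = 7)
s(P) = 2/7 - P/7
A = -57/7 (A = (2/7 - 1/7*5)*(9 + 10) = (2/7 - 5/7)*19 = -3/7*19 = -57/7 ≈ -8.1429)
sqrt(A + (U(0) + g(-1)*((1 - 1)/(4 + 0)))) = sqrt(-57/7 + (2 + 7*((1 - 1)/(4 + 0)))) = sqrt(-57/7 + (2 + 7*(0/4))) = sqrt(-57/7 + (2 + 7*(0*(1/4)))) = sqrt(-57/7 + (2 + 7*0)) = sqrt(-57/7 + (2 + 0)) = sqrt(-57/7 + 2) = sqrt(-43/7) = I*sqrt(301)/7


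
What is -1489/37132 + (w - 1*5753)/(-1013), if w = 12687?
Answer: -258981645/37614716 ≈ -6.8851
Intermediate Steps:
-1489/37132 + (w - 1*5753)/(-1013) = -1489/37132 + (12687 - 1*5753)/(-1013) = -1489*1/37132 + (12687 - 5753)*(-1/1013) = -1489/37132 + 6934*(-1/1013) = -1489/37132 - 6934/1013 = -258981645/37614716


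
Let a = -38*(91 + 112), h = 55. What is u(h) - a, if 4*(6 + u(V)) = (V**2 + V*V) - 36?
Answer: 18423/2 ≈ 9211.5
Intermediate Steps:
a = -7714 (a = -38*203 = -7714)
u(V) = -15 + V**2/2 (u(V) = -6 + ((V**2 + V*V) - 36)/4 = -6 + ((V**2 + V**2) - 36)/4 = -6 + (2*V**2 - 36)/4 = -6 + (-36 + 2*V**2)/4 = -6 + (-9 + V**2/2) = -15 + V**2/2)
u(h) - a = (-15 + (1/2)*55**2) - 1*(-7714) = (-15 + (1/2)*3025) + 7714 = (-15 + 3025/2) + 7714 = 2995/2 + 7714 = 18423/2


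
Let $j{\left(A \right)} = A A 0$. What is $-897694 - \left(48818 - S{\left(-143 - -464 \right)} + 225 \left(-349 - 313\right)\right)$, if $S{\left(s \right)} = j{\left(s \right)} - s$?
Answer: $-797883$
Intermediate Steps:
$j{\left(A \right)} = 0$ ($j{\left(A \right)} = A^{2} \cdot 0 = 0$)
$S{\left(s \right)} = - s$ ($S{\left(s \right)} = 0 - s = - s$)
$-897694 - \left(48818 - S{\left(-143 - -464 \right)} + 225 \left(-349 - 313\right)\right) = -897694 - \left(48675 + 464 + 225 \left(-349 - 313\right)\right) = -897694 - -99811 = -897694 + \left(\left(148950 - 48818\right) - 321\right) = -897694 + \left(100132 - 321\right) = -897694 + 99811 = -797883$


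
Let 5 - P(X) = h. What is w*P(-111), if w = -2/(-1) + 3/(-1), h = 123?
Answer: 118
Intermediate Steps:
P(X) = -118 (P(X) = 5 - 1*123 = 5 - 123 = -118)
w = -1 (w = -2*(-1) + 3*(-1) = 2 - 3 = -1)
w*P(-111) = -1*(-118) = 118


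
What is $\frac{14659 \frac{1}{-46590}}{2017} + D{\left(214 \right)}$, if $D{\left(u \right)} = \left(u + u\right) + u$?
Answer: $\frac{60330028601}{93972030} \approx 642.0$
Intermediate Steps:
$D{\left(u \right)} = 3 u$ ($D{\left(u \right)} = 2 u + u = 3 u$)
$\frac{14659 \frac{1}{-46590}}{2017} + D{\left(214 \right)} = \frac{14659 \frac{1}{-46590}}{2017} + 3 \cdot 214 = 14659 \left(- \frac{1}{46590}\right) \frac{1}{2017} + 642 = \left(- \frac{14659}{46590}\right) \frac{1}{2017} + 642 = - \frac{14659}{93972030} + 642 = \frac{60330028601}{93972030}$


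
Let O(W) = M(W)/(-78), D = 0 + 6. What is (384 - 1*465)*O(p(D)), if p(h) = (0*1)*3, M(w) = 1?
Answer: 27/26 ≈ 1.0385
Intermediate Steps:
D = 6
p(h) = 0 (p(h) = 0*3 = 0)
O(W) = -1/78 (O(W) = 1/(-78) = 1*(-1/78) = -1/78)
(384 - 1*465)*O(p(D)) = (384 - 1*465)*(-1/78) = (384 - 465)*(-1/78) = -81*(-1/78) = 27/26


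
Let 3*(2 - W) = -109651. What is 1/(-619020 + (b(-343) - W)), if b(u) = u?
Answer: -3/1967746 ≈ -1.5246e-6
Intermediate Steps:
W = 109657/3 (W = 2 - 1/3*(-109651) = 2 + 109651/3 = 109657/3 ≈ 36552.)
1/(-619020 + (b(-343) - W)) = 1/(-619020 + (-343 - 1*109657/3)) = 1/(-619020 + (-343 - 109657/3)) = 1/(-619020 - 110686/3) = 1/(-1967746/3) = -3/1967746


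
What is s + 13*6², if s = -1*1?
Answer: 467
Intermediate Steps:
s = -1
s + 13*6² = -1 + 13*6² = -1 + 13*36 = -1 + 468 = 467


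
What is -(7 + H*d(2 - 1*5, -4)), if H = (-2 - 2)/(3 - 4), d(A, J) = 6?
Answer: -31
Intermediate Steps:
H = 4 (H = -4/(-1) = -4*(-1) = 4)
-(7 + H*d(2 - 1*5, -4)) = -(7 + 4*6) = -(7 + 24) = -1*31 = -31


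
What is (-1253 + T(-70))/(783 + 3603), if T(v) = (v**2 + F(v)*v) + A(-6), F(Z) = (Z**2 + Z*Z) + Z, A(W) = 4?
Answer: -677449/4386 ≈ -154.46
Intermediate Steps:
F(Z) = Z + 2*Z**2 (F(Z) = (Z**2 + Z**2) + Z = 2*Z**2 + Z = Z + 2*Z**2)
T(v) = 4 + v**2 + v**2*(1 + 2*v) (T(v) = (v**2 + (v*(1 + 2*v))*v) + 4 = (v**2 + v**2*(1 + 2*v)) + 4 = 4 + v**2 + v**2*(1 + 2*v))
(-1253 + T(-70))/(783 + 3603) = (-1253 + (4 + 2*(-70)**2 + 2*(-70)**3))/(783 + 3603) = (-1253 + (4 + 2*4900 + 2*(-343000)))/4386 = (-1253 + (4 + 9800 - 686000))*(1/4386) = (-1253 - 676196)*(1/4386) = -677449*1/4386 = -677449/4386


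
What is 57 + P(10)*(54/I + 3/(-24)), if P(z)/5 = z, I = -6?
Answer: -1597/4 ≈ -399.25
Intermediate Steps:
P(z) = 5*z
57 + P(10)*(54/I + 3/(-24)) = 57 + (5*10)*(54/(-6) + 3/(-24)) = 57 + 50*(54*(-⅙) + 3*(-1/24)) = 57 + 50*(-9 - ⅛) = 57 + 50*(-73/8) = 57 - 1825/4 = -1597/4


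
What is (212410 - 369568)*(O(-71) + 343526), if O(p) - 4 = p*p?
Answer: -54780721218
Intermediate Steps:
O(p) = 4 + p² (O(p) = 4 + p*p = 4 + p²)
(212410 - 369568)*(O(-71) + 343526) = (212410 - 369568)*((4 + (-71)²) + 343526) = -157158*((4 + 5041) + 343526) = -157158*(5045 + 343526) = -157158*348571 = -54780721218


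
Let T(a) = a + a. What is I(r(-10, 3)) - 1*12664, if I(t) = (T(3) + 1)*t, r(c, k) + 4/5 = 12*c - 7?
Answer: -67793/5 ≈ -13559.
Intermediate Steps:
r(c, k) = -39/5 + 12*c (r(c, k) = -4/5 + (12*c - 7) = -4/5 + (-7 + 12*c) = -39/5 + 12*c)
T(a) = 2*a
I(t) = 7*t (I(t) = (2*3 + 1)*t = (6 + 1)*t = 7*t)
I(r(-10, 3)) - 1*12664 = 7*(-39/5 + 12*(-10)) - 1*12664 = 7*(-39/5 - 120) - 12664 = 7*(-639/5) - 12664 = -4473/5 - 12664 = -67793/5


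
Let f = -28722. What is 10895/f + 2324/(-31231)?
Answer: -407011673/897016782 ≈ -0.45374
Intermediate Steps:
10895/f + 2324/(-31231) = 10895/(-28722) + 2324/(-31231) = 10895*(-1/28722) + 2324*(-1/31231) = -10895/28722 - 2324/31231 = -407011673/897016782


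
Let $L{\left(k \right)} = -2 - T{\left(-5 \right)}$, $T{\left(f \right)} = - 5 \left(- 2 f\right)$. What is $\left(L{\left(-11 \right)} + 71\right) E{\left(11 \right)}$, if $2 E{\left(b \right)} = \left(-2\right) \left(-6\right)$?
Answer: $714$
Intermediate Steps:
$E{\left(b \right)} = 6$ ($E{\left(b \right)} = \frac{\left(-2\right) \left(-6\right)}{2} = \frac{1}{2} \cdot 12 = 6$)
$T{\left(f \right)} = 10 f$
$L{\left(k \right)} = 48$ ($L{\left(k \right)} = -2 - 10 \left(-5\right) = -2 - -50 = -2 + 50 = 48$)
$\left(L{\left(-11 \right)} + 71\right) E{\left(11 \right)} = \left(48 + 71\right) 6 = 119 \cdot 6 = 714$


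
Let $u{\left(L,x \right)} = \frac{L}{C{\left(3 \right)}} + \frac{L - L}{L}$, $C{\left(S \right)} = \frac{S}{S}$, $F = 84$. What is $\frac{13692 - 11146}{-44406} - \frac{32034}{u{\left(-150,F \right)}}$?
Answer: $\frac{118509992}{555075} \approx 213.5$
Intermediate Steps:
$C{\left(S \right)} = 1$
$u{\left(L,x \right)} = L$ ($u{\left(L,x \right)} = \frac{L}{1} + \frac{L - L}{L} = L 1 + \frac{0}{L} = L + 0 = L$)
$\frac{13692 - 11146}{-44406} - \frac{32034}{u{\left(-150,F \right)}} = \frac{13692 - 11146}{-44406} - \frac{32034}{-150} = 2546 \left(- \frac{1}{44406}\right) - - \frac{5339}{25} = - \frac{1273}{22203} + \frac{5339}{25} = \frac{118509992}{555075}$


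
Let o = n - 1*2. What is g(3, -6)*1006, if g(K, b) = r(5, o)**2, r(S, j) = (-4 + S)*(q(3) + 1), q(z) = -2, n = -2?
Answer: 1006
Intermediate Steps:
o = -4 (o = -2 - 1*2 = -2 - 2 = -4)
r(S, j) = 4 - S (r(S, j) = (-4 + S)*(-2 + 1) = (-4 + S)*(-1) = 4 - S)
g(K, b) = 1 (g(K, b) = (4 - 1*5)**2 = (4 - 5)**2 = (-1)**2 = 1)
g(3, -6)*1006 = 1*1006 = 1006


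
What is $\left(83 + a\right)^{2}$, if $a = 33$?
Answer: $13456$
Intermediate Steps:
$\left(83 + a\right)^{2} = \left(83 + 33\right)^{2} = 116^{2} = 13456$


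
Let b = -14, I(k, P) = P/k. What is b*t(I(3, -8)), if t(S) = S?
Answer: 112/3 ≈ 37.333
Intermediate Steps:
b*t(I(3, -8)) = -(-112)/3 = -14*(-8/3) = 112/3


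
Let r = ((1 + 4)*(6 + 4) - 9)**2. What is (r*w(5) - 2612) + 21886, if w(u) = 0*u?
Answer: 19274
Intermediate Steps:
r = 1681 (r = (5*10 - 9)**2 = (50 - 9)**2 = 41**2 = 1681)
w(u) = 0
(r*w(5) - 2612) + 21886 = (1681*0 - 2612) + 21886 = (0 - 2612) + 21886 = -2612 + 21886 = 19274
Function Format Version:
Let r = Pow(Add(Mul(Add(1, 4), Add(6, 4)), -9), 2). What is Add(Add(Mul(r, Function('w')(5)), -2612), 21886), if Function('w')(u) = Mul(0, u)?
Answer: 19274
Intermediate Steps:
r = 1681 (r = Pow(Add(Mul(5, 10), -9), 2) = Pow(Add(50, -9), 2) = Pow(41, 2) = 1681)
Function('w')(u) = 0
Add(Add(Mul(r, Function('w')(5)), -2612), 21886) = Add(Add(Mul(1681, 0), -2612), 21886) = Add(Add(0, -2612), 21886) = Add(-2612, 21886) = 19274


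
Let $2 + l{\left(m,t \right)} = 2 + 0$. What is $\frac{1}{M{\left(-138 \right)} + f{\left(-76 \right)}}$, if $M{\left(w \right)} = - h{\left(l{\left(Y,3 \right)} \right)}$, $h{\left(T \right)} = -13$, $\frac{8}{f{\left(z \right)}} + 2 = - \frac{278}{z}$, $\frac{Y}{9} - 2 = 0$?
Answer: $\frac{63}{1123} \approx 0.0561$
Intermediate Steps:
$Y = 18$ ($Y = 18 + 9 \cdot 0 = 18 + 0 = 18$)
$f{\left(z \right)} = \frac{8}{-2 - \frac{278}{z}}$
$l{\left(m,t \right)} = 0$ ($l{\left(m,t \right)} = -2 + \left(2 + 0\right) = -2 + 2 = 0$)
$M{\left(w \right)} = 13$ ($M{\left(w \right)} = \left(-1\right) \left(-13\right) = 13$)
$\frac{1}{M{\left(-138 \right)} + f{\left(-76 \right)}} = \frac{1}{13 - - \frac{304}{139 - 76}} = \frac{1}{13 - - \frac{304}{63}} = \frac{1}{13 - \left(-304\right) \frac{1}{63}} = \frac{1}{13 + \frac{304}{63}} = \frac{1}{\frac{1123}{63}} = \frac{63}{1123}$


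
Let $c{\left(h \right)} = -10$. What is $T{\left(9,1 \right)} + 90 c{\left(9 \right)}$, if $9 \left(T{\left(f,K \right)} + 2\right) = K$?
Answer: $- \frac{8117}{9} \approx -901.89$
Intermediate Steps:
$T{\left(f,K \right)} = -2 + \frac{K}{9}$
$T{\left(9,1 \right)} + 90 c{\left(9 \right)} = \left(-2 + \frac{1}{9} \cdot 1\right) + 90 \left(-10\right) = \left(-2 + \frac{1}{9}\right) - 900 = - \frac{17}{9} - 900 = - \frac{8117}{9}$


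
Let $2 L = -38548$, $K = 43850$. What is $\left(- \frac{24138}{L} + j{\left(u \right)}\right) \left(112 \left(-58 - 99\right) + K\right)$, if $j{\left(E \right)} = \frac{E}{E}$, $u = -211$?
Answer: $\frac{24788252}{419} \approx 59161.0$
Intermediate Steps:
$j{\left(E \right)} = 1$
$L = -19274$ ($L = \frac{1}{2} \left(-38548\right) = -19274$)
$\left(- \frac{24138}{L} + j{\left(u \right)}\right) \left(112 \left(-58 - 99\right) + K\right) = \left(- \frac{24138}{-19274} + 1\right) \left(112 \left(-58 - 99\right) + 43850\right) = \left(\left(-24138\right) \left(- \frac{1}{19274}\right) + 1\right) \left(112 \left(-157\right) + 43850\right) = \left(\frac{12069}{9637} + 1\right) \left(-17584 + 43850\right) = \frac{21706}{9637} \cdot 26266 = \frac{24788252}{419}$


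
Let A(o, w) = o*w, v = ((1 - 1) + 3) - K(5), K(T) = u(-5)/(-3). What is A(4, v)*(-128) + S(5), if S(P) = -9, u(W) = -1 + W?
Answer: -521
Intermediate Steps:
K(T) = 2 (K(T) = (-1 - 5)/(-3) = -6*(-⅓) = 2)
v = 1 (v = ((1 - 1) + 3) - 1*2 = (0 + 3) - 2 = 3 - 2 = 1)
A(4, v)*(-128) + S(5) = (4*1)*(-128) - 9 = 4*(-128) - 9 = -512 - 9 = -521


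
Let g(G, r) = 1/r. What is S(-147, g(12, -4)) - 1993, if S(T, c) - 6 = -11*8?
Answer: -2075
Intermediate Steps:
S(T, c) = -82 (S(T, c) = 6 - 11*8 = 6 - 88 = -82)
S(-147, g(12, -4)) - 1993 = -82 - 1993 = -2075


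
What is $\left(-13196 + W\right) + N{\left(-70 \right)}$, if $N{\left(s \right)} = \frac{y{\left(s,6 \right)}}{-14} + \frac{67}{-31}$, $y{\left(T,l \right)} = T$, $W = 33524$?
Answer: $\frac{630256}{31} \approx 20331.0$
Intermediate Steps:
$N{\left(s \right)} = - \frac{67}{31} - \frac{s}{14}$ ($N{\left(s \right)} = \frac{s}{-14} + \frac{67}{-31} = s \left(- \frac{1}{14}\right) + 67 \left(- \frac{1}{31}\right) = - \frac{s}{14} - \frac{67}{31} = - \frac{67}{31} - \frac{s}{14}$)
$\left(-13196 + W\right) + N{\left(-70 \right)} = \left(-13196 + 33524\right) - - \frac{88}{31} = 20328 + \left(- \frac{67}{31} + 5\right) = 20328 + \frac{88}{31} = \frac{630256}{31}$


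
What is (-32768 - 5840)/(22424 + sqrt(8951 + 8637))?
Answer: -216436448/125704547 + 19304*sqrt(4397)/125704547 ≈ -1.7116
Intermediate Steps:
(-32768 - 5840)/(22424 + sqrt(8951 + 8637)) = -38608/(22424 + sqrt(17588)) = -38608/(22424 + 2*sqrt(4397))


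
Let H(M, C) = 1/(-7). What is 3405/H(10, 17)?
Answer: -23835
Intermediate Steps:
H(M, C) = -⅐
3405/H(10, 17) = 3405/(-⅐) = 3405*(-7) = -23835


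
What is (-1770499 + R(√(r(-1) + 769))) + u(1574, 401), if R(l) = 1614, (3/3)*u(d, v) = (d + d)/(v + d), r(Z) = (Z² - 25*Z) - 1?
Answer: -3493544727/1975 ≈ -1.7689e+6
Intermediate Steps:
r(Z) = -1 + Z² - 25*Z
u(d, v) = 2*d/(d + v) (u(d, v) = (d + d)/(v + d) = (2*d)/(d + v) = 2*d/(d + v))
(-1770499 + R(√(r(-1) + 769))) + u(1574, 401) = (-1770499 + 1614) + 2*1574/(1574 + 401) = -1768885 + 2*1574/1975 = -1768885 + 2*1574*(1/1975) = -1768885 + 3148/1975 = -3493544727/1975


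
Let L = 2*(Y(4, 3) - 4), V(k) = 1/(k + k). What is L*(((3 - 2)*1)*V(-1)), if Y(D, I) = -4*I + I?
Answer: 13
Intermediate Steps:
Y(D, I) = -3*I
V(k) = 1/(2*k)
L = -26 (L = 2*(-3*3 - 4) = 2*(-9 - 4) = 2*(-13) = -26)
L*(((3 - 2)*1)*V(-1)) = -26*(3 - 2)*1*(½)/(-1) = -26*1*1*(½)*(-1) = -26*(-1)/2 = -26*(-½) = 13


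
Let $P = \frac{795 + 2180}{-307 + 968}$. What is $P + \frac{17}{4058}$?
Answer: $\frac{12083787}{2682338} \approx 4.5049$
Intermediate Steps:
$P = \frac{2975}{661} \approx 4.5008$
$P + \frac{17}{4058} = \frac{2975}{661} + \frac{17}{4058} = \frac{12083787}{2682338}$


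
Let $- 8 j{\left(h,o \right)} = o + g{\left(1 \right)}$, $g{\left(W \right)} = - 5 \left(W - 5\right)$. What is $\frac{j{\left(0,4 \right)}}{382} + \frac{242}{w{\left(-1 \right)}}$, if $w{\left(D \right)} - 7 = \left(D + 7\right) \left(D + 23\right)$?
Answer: $\frac{92027}{53098} \approx 1.7332$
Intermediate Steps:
$w{\left(D \right)} = 7 + \left(7 + D\right) \left(23 + D\right)$ ($w{\left(D \right)} = 7 + \left(D + 7\right) \left(D + 23\right) = 7 + \left(7 + D\right) \left(23 + D\right)$)
$g{\left(W \right)} = 25 - 5 W$ ($g{\left(W \right)} = - 5 \left(-5 + W\right) = 25 - 5 W$)
$j{\left(h,o \right)} = - \frac{5}{2} - \frac{o}{8}$ ($j{\left(h,o \right)} = - \frac{o + \left(25 - 5\right)}{8} = - \frac{o + 20}{8} = - \frac{20 + o}{8} = - \frac{5}{2} - \frac{o}{8}$)
$\frac{j{\left(0,4 \right)}}{382} + \frac{242}{w{\left(-1 \right)}} = \frac{- \frac{5}{2} - \frac{1}{2}}{382} + \frac{242}{168 + \left(-1\right)^{2} + 30 \left(-1\right)} = \left(- \frac{5}{2} - \frac{1}{2}\right) \frac{1}{382} + \frac{242}{168 + 1 - 30} = \left(-3\right) \frac{1}{382} + \frac{242}{139} = - \frac{3}{382} + 242 \cdot \frac{1}{139} = - \frac{3}{382} + \frac{242}{139} = \frac{92027}{53098}$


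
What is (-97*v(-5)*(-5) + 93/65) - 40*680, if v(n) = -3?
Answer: -1862482/65 ≈ -28654.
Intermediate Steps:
(-97*v(-5)*(-5) + 93/65) - 40*680 = (-(-291)*(-5) + 93/65) - 40*680 = (-97*15 + 93*(1/65)) - 1*27200 = (-1455 + 93/65) - 27200 = -94482/65 - 27200 = -1862482/65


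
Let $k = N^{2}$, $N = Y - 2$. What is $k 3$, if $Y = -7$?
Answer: $243$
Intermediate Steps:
$N = -9$ ($N = -7 - 2 = -9$)
$k = 81$ ($k = \left(-9\right)^{2} = 81$)
$k 3 = 81 \cdot 3 = 243$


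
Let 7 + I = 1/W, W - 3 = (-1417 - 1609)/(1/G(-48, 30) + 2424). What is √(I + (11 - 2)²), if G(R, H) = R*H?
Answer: √9646194698301/359661 ≈ 8.6354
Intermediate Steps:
G(R, H) = H*R
W = 359661/205327 (W = 3 + (-1417 - 1609)/(1/(30*(-48)) + 2424) = 3 - 3026/(1/(-1440) + 2424) = 3 - 3026/(-1/1440 + 2424) = 3 - 3026/3490559/1440 = 3 - 3026*1440/3490559 = 3 - 256320/205327 = 359661/205327 ≈ 1.7516)
I = -2312300/359661 (I = -7 + 1/(359661/205327) = -7 + 205327/359661 = -2312300/359661 ≈ -6.4291)
√(I + (11 - 2)²) = √(-2312300/359661 + (11 - 2)²) = √(-2312300/359661 + 9²) = √(-2312300/359661 + 81) = √(26820241/359661) = √9646194698301/359661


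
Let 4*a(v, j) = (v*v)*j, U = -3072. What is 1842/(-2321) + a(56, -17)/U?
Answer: 1579729/445632 ≈ 3.5449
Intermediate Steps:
a(v, j) = j*v²/4 (a(v, j) = ((v*v)*j)/4 = (v²*j)/4 = (j*v²)/4 = j*v²/4)
1842/(-2321) + a(56, -17)/U = 1842/(-2321) + ((¼)*(-17)*56²)/(-3072) = 1842*(-1/2321) + ((¼)*(-17)*3136)*(-1/3072) = -1842/2321 - 13328*(-1/3072) = -1842/2321 + 833/192 = 1579729/445632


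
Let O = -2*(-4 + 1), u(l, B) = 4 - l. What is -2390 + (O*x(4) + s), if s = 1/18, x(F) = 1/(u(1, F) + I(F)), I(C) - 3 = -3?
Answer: -42983/18 ≈ -2387.9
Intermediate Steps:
I(C) = 0 (I(C) = 3 - 3 = 0)
O = 6 (O = -2*(-3) = 6)
x(F) = ⅓ (x(F) = 1/((4 - 1*1) + 0) = 1/((4 - 1) + 0) = 1/(3 + 0) = 1/3 = ⅓)
s = 1/18 ≈ 0.055556
-2390 + (O*x(4) + s) = -2390 + (6*(⅓) + 1/18) = -2390 + (2 + 1/18) = -2390 + 37/18 = -42983/18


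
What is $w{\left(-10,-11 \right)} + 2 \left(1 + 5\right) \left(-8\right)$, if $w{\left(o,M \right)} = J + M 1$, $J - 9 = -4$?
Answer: $-102$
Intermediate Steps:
$J = 5$ ($J = 9 - 4 = 5$)
$w{\left(o,M \right)} = 5 + M$ ($w{\left(o,M \right)} = 5 + M 1 = 5 + M$)
$w{\left(-10,-11 \right)} + 2 \left(1 + 5\right) \left(-8\right) = \left(5 - 11\right) + 2 \left(1 + 5\right) \left(-8\right) = -6 + 2 \cdot 6 \left(-8\right) = -6 + 12 \left(-8\right) = -6 - 96 = -102$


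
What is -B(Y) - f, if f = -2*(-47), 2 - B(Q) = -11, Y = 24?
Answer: -107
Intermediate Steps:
B(Q) = 13 (B(Q) = 2 - 1*(-11) = 2 + 11 = 13)
f = 94
-B(Y) - f = -1*13 - 1*94 = -13 - 94 = -107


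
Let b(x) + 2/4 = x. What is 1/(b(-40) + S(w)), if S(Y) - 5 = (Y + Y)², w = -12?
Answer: 2/1081 ≈ 0.0018501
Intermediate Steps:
b(x) = -½ + x
S(Y) = 5 + 4*Y² (S(Y) = 5 + (Y + Y)² = 5 + (2*Y)² = 5 + 4*Y²)
1/(b(-40) + S(w)) = 1/((-½ - 40) + (5 + 4*(-12)²)) = 1/(-81/2 + (5 + 4*144)) = 1/(-81/2 + (5 + 576)) = 1/(-81/2 + 581) = 1/(1081/2) = 2/1081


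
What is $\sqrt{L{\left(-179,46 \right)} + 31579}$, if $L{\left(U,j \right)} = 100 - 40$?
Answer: $\sqrt{31639} \approx 177.87$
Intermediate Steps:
$L{\left(U,j \right)} = 60$ ($L{\left(U,j \right)} = 100 - 40 = 60$)
$\sqrt{L{\left(-179,46 \right)} + 31579} = \sqrt{60 + 31579} = \sqrt{31639}$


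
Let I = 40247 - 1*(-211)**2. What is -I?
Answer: 4274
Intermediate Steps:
I = -4274 (I = 40247 - 1*44521 = 40247 - 44521 = -4274)
-I = -1*(-4274) = 4274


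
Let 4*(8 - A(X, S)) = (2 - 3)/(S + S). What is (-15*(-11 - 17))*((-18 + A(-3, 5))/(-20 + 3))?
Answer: 8379/34 ≈ 246.44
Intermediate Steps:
A(X, S) = 8 + 1/(8*S) (A(X, S) = 8 - (2 - 3)/(4*(S + S)) = 8 - (-1)/(4*(2*S)) = 8 - (-1)*1/(2*S)/4 = 8 - (-1)/(8*S) = 8 + 1/(8*S))
(-15*(-11 - 17))*((-18 + A(-3, 5))/(-20 + 3)) = (-15*(-11 - 17))*((-18 + (8 + (1/8)/5))/(-20 + 3)) = (-15*(-28))*((-18 + (8 + (1/8)*(1/5)))/(-17)) = 420*((-18 + (8 + 1/40))*(-1/17)) = 420*((-18 + 321/40)*(-1/17)) = 420*(-399/40*(-1/17)) = 420*(399/680) = 8379/34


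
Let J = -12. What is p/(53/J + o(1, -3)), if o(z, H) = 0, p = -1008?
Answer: 12096/53 ≈ 228.23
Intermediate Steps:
p/(53/J + o(1, -3)) = -1008/(53/(-12) + 0) = -1008/(53*(-1/12) + 0) = -1008/(-53/12 + 0) = -1008/(-53/12) = -12/53*(-1008) = 12096/53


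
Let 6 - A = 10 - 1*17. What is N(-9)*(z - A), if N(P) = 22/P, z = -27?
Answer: 880/9 ≈ 97.778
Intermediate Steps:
A = 13 (A = 6 - (10 - 1*17) = 6 - (10 - 17) = 6 - 1*(-7) = 6 + 7 = 13)
N(-9)*(z - A) = (22/(-9))*(-27 - 1*13) = (22*(-⅑))*(-27 - 13) = -22/9*(-40) = 880/9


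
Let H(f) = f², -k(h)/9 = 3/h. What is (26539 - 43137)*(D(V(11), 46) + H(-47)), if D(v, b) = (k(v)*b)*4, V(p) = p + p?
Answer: -362085370/11 ≈ -3.2917e+7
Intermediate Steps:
k(h) = -27/h
V(p) = 2*p
D(v, b) = -108*b/v (D(v, b) = ((-27/v)*b)*4 = -27*b/v*4 = -108*b/v)
(26539 - 43137)*(D(V(11), 46) + H(-47)) = (26539 - 43137)*(-108*46/2*11 + (-47)²) = -16598*(-108*46/22 + 2209) = -16598*(-108*46*1/22 + 2209) = -16598*(-2484/11 + 2209) = -16598*21815/11 = -362085370/11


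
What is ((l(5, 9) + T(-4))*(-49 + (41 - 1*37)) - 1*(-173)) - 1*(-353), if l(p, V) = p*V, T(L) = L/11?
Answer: -16309/11 ≈ -1482.6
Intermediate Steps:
T(L) = L/11 (T(L) = L*(1/11) = L/11)
l(p, V) = V*p
((l(5, 9) + T(-4))*(-49 + (41 - 1*37)) - 1*(-173)) - 1*(-353) = ((9*5 + (1/11)*(-4))*(-49 + (41 - 1*37)) - 1*(-173)) - 1*(-353) = ((45 - 4/11)*(-49 + (41 - 37)) + 173) + 353 = (491*(-49 + 4)/11 + 173) + 353 = ((491/11)*(-45) + 173) + 353 = (-22095/11 + 173) + 353 = -20192/11 + 353 = -16309/11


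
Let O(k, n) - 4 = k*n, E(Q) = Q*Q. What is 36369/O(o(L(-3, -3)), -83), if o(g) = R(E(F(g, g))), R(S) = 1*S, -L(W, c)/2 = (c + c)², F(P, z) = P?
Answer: -36369/430268 ≈ -0.084526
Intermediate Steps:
L(W, c) = -8*c² (L(W, c) = -2*(c + c)² = -2*4*c² = -8*c²)
E(Q) = Q²
R(S) = S
o(g) = g²
O(k, n) = 4 + k*n
36369/O(o(L(-3, -3)), -83) = 36369/(4 + (-8*(-3)²)²*(-83)) = 36369/(4 + (-8*9)²*(-83)) = 36369/(4 + (-72)²*(-83)) = 36369/(4 + 5184*(-83)) = 36369/(4 - 430272) = 36369/(-430268) = 36369*(-1/430268) = -36369/430268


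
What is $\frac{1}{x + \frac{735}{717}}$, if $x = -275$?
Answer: $- \frac{239}{65480} \approx -0.00365$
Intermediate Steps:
$\frac{1}{x + \frac{735}{717}} = \frac{1}{-275 + \frac{735}{717}} = \frac{1}{-275 + 735 \cdot \frac{1}{717}} = \frac{1}{-275 + \frac{245}{239}} = \frac{1}{- \frac{65480}{239}} = - \frac{239}{65480}$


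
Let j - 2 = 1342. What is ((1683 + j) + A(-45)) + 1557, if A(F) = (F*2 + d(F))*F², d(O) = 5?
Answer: -167541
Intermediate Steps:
j = 1344 (j = 2 + 1342 = 1344)
A(F) = F²*(5 + 2*F) (A(F) = (F*2 + 5)*F² = (2*F + 5)*F² = (5 + 2*F)*F² = F²*(5 + 2*F))
((1683 + j) + A(-45)) + 1557 = ((1683 + 1344) + (-45)²*(5 + 2*(-45))) + 1557 = (3027 + 2025*(5 - 90)) + 1557 = (3027 + 2025*(-85)) + 1557 = (3027 - 172125) + 1557 = -169098 + 1557 = -167541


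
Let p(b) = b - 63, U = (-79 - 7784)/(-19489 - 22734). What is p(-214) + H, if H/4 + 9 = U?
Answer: -13184347/42223 ≈ -312.25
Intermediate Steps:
U = 7863/42223 (U = -7863/(-42223) = -7863*(-1/42223) = 7863/42223 ≈ 0.18623)
H = -1488576/42223 (H = -36 + 4*(7863/42223) = -36 + 31452/42223 = -1488576/42223 ≈ -35.255)
p(b) = -63 + b
p(-214) + H = (-63 - 214) - 1488576/42223 = -277 - 1488576/42223 = -13184347/42223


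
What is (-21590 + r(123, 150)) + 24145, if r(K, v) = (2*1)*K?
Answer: 2801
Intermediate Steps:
r(K, v) = 2*K
(-21590 + r(123, 150)) + 24145 = (-21590 + 2*123) + 24145 = (-21590 + 246) + 24145 = -21344 + 24145 = 2801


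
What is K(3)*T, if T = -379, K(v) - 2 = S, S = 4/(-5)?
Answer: -2274/5 ≈ -454.80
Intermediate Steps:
S = -4/5 (S = 4*(-1/5) = -4/5 ≈ -0.80000)
K(v) = 6/5 (K(v) = 2 - 4/5 = 6/5)
K(3)*T = (6/5)*(-379) = -2274/5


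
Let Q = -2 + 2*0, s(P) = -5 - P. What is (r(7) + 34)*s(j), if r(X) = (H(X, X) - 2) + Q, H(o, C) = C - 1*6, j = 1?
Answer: -186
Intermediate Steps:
Q = -2 (Q = -2 + 0 = -2)
H(o, C) = -6 + C (H(o, C) = C - 6 = -6 + C)
r(X) = -10 + X (r(X) = ((-6 + X) - 2) - 2 = (-8 + X) - 2 = -10 + X)
(r(7) + 34)*s(j) = ((-10 + 7) + 34)*(-5 - 1*1) = (-3 + 34)*(-5 - 1) = 31*(-6) = -186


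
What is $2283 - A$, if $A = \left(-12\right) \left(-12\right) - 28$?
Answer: $2167$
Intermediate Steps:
$A = 116$ ($A = 144 - 28 = 116$)
$2283 - A = 2283 - 116 = 2167$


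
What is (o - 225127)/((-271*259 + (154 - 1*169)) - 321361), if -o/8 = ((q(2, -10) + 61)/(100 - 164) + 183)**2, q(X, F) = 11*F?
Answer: 50717229/40096256 ≈ 1.2649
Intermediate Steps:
o = -138321121/512 (o = -8*((11*(-10) + 61)/(100 - 164) + 183)**2 = -8*((-110 + 61)/(-64) + 183)**2 = -8*(-49*(-1/64) + 183)**2 = -8*(49/64 + 183)**2 = -8*(11761/64)**2 = -8*138321121/4096 = -138321121/512 ≈ -2.7016e+5)
(o - 225127)/((-271*259 + (154 - 1*169)) - 321361) = (-138321121/512 - 225127)/((-271*259 + (154 - 1*169)) - 321361) = -253586145/(512*((-70189 + (154 - 169)) - 321361)) = -253586145/(512*((-70189 - 15) - 321361)) = -253586145/(512*(-70204 - 321361)) = -253586145/512/(-391565) = -253586145/512*(-1/391565) = 50717229/40096256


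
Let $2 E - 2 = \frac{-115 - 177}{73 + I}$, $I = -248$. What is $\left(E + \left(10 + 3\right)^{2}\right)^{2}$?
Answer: $\frac{893770816}{30625} \approx 29184.0$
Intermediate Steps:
$E = \frac{321}{175}$ ($E = 1 + \frac{\left(-115 - 177\right) \frac{1}{73 - 248}}{2} = 1 + \frac{\left(-292\right) \frac{1}{-175}}{2} = 1 + \frac{\left(-292\right) \left(- \frac{1}{175}\right)}{2} = 1 + \frac{1}{2} \cdot \frac{292}{175} = 1 + \frac{146}{175} = \frac{321}{175} \approx 1.8343$)
$\left(E + \left(10 + 3\right)^{2}\right)^{2} = \left(\frac{321}{175} + \left(10 + 3\right)^{2}\right)^{2} = \left(\frac{321}{175} + 13^{2}\right)^{2} = \left(\frac{321}{175} + 169\right)^{2} = \left(\frac{29896}{175}\right)^{2} = \frac{893770816}{30625}$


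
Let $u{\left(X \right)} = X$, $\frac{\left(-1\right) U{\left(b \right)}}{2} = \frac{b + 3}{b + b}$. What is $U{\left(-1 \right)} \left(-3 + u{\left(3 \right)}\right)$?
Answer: $0$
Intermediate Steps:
$U{\left(b \right)} = - \frac{3 + b}{b}$ ($U{\left(b \right)} = - 2 \frac{b + 3}{b + b} = - 2 \frac{3 + b}{2 b} = - \frac{3 + b}{b}$)
$U{\left(-1 \right)} \left(-3 + u{\left(3 \right)}\right) = \frac{-3 - -1}{-1} \left(-3 + 3\right) = - (-3 + 1) 0 = \left(-1\right) \left(-2\right) 0 = 2 \cdot 0 = 0$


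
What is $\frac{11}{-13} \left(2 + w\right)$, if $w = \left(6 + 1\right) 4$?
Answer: $- \frac{330}{13} \approx -25.385$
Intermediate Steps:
$w = 28$ ($w = 7 \cdot 4 = 28$)
$\frac{11}{-13} \left(2 + w\right) = \frac{11}{-13} \left(2 + 28\right) = 11 \left(- \frac{1}{13}\right) 30 = \left(- \frac{11}{13}\right) 30 = - \frac{330}{13}$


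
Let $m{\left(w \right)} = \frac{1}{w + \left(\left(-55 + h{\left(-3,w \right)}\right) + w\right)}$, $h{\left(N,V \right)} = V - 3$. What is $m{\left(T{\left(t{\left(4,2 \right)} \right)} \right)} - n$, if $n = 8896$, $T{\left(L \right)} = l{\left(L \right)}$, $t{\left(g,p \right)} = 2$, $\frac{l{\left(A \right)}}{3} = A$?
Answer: $- \frac{355841}{40} \approx -8896.0$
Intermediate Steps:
$h{\left(N,V \right)} = -3 + V$ ($h{\left(N,V \right)} = V - 3 = -3 + V$)
$l{\left(A \right)} = 3 A$
$T{\left(L \right)} = 3 L$
$m{\left(w \right)} = \frac{1}{-58 + 3 w}$ ($m{\left(w \right)} = \frac{1}{w + \left(\left(-55 + \left(-3 + w\right)\right) + w\right)} = \frac{1}{w + \left(\left(-58 + w\right) + w\right)} = \frac{1}{w + \left(-58 + 2 w\right)} = \frac{1}{-58 + 3 w}$)
$m{\left(T{\left(t{\left(4,2 \right)} \right)} \right)} - n = \frac{1}{-58 + 3 \cdot 3 \cdot 2} - 8896 = \frac{1}{-58 + 3 \cdot 6} - 8896 = \frac{1}{-58 + 18} - 8896 = \frac{1}{-40} - 8896 = - \frac{1}{40} - 8896 = - \frac{355841}{40}$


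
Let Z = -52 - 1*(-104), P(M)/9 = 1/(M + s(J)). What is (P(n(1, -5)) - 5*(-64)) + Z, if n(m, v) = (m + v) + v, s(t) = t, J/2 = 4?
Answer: 363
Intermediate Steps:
J = 8 (J = 2*4 = 8)
n(m, v) = m + 2*v
P(M) = 9/(8 + M) (P(M) = 9/(M + 8) = 9/(8 + M))
Z = 52 (Z = -52 + 104 = 52)
(P(n(1, -5)) - 5*(-64)) + Z = (9/(8 + (1 + 2*(-5))) - 5*(-64)) + 52 = (9/(8 + (1 - 10)) + 320) + 52 = (9/(8 - 9) + 320) + 52 = (9/(-1) + 320) + 52 = (9*(-1) + 320) + 52 = (-9 + 320) + 52 = 311 + 52 = 363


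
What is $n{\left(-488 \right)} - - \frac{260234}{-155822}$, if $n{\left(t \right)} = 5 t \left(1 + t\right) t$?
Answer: $- \frac{45179080673157}{77911} \approx -5.7988 \cdot 10^{8}$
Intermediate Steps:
$n{\left(t \right)} = 5 t^{2} \left(1 + t\right)$ ($n{\left(t \right)} = 5 t t \left(1 + t\right) = 5 t^{2} \left(1 + t\right)$)
$n{\left(-488 \right)} - - \frac{260234}{-155822} = 5 \left(-488\right)^{2} \left(1 - 488\right) - - \frac{260234}{-155822} = 5 \cdot 238144 \left(-487\right) - \left(-260234\right) \left(- \frac{1}{155822}\right) = -579880640 - \frac{130117}{77911} = - \frac{45179080673157}{77911}$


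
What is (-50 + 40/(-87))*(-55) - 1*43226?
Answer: -3519212/87 ≈ -40451.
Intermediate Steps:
(-50 + 40/(-87))*(-55) - 1*43226 = (-50 + 40*(-1/87))*(-55) - 43226 = (-50 - 40/87)*(-55) - 43226 = -4390/87*(-55) - 43226 = 241450/87 - 43226 = -3519212/87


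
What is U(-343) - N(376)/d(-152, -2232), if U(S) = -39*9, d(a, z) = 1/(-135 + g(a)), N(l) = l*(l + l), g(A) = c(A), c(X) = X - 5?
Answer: 82563233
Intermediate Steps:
c(X) = -5 + X
g(A) = -5 + A
N(l) = 2*l² (N(l) = l*(2*l) = 2*l²)
d(a, z) = 1/(-140 + a) (d(a, z) = 1/(-135 + (-5 + a)) = 1/(-140 + a))
U(S) = -351
U(-343) - N(376)/d(-152, -2232) = -351 - 2*376²/(1/(-140 - 152)) = -351 - 2*141376/(1/(-292)) = -351 - 282752/(-1/292) = -351 - 282752*(-292) = -351 - 1*(-82563584) = -351 + 82563584 = 82563233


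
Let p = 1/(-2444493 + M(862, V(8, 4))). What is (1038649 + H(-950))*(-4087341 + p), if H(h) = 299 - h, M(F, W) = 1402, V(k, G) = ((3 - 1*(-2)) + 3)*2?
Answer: -10384157305380154736/2443091 ≈ -4.2504e+12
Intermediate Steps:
V(k, G) = 16 (V(k, G) = ((3 + 2) + 3)*2 = (5 + 3)*2 = 8*2 = 16)
p = -1/2443091 (p = 1/(-2444493 + 1402) = 1/(-2443091) = -1/2443091 ≈ -4.0932e-7)
(1038649 + H(-950))*(-4087341 + p) = (1038649 + (299 - 1*(-950)))*(-4087341 - 1/2443091) = (1038649 + (299 + 950))*(-9985746011032/2443091) = (1038649 + 1249)*(-9985746011032/2443091) = 1039898*(-9985746011032/2443091) = -10384157305380154736/2443091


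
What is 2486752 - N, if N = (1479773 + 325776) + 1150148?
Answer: -468945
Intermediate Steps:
N = 2955697 (N = 1805549 + 1150148 = 2955697)
2486752 - N = 2486752 - 1*2955697 = 2486752 - 2955697 = -468945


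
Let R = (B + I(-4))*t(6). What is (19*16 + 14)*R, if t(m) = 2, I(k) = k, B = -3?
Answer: -4452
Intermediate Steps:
R = -14 (R = (-3 - 4)*2 = -7*2 = -14)
(19*16 + 14)*R = (19*16 + 14)*(-14) = (304 + 14)*(-14) = 318*(-14) = -4452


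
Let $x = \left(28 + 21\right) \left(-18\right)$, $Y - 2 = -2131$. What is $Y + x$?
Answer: $-3011$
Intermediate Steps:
$Y = -2129$ ($Y = 2 - 2131 = -2129$)
$x = -882$ ($x = 49 \left(-18\right) = -882$)
$Y + x = -2129 - 882 = -3011$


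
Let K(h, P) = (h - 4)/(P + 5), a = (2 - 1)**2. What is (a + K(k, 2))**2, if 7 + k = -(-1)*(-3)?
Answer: 1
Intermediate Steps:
a = 1 (a = 1**2 = 1)
k = -10 (k = -7 - (-1)*(-3) = -7 - 1*3 = -7 - 3 = -10)
K(h, P) = (-4 + h)/(5 + P)
(a + K(k, 2))**2 = (1 + (-4 - 10)/(5 + 2))**2 = (1 - 14/7)**2 = (1 + (1/7)*(-14))**2 = (1 - 2)**2 = (-1)**2 = 1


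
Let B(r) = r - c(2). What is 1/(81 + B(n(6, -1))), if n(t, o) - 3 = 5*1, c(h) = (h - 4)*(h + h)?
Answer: 1/97 ≈ 0.010309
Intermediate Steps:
c(h) = 2*h*(-4 + h) (c(h) = (-4 + h)*(2*h) = 2*h*(-4 + h))
n(t, o) = 8 (n(t, o) = 3 + 5*1 = 3 + 5 = 8)
B(r) = 8 + r (B(r) = r - 2*2*(-4 + 2) = r - 2*2*(-2) = r - 1*(-8) = r + 8 = 8 + r)
1/(81 + B(n(6, -1))) = 1/(81 + (8 + 8)) = 1/(81 + 16) = 1/97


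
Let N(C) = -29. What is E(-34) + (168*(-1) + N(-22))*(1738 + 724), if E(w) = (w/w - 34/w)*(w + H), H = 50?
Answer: -484982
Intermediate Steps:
E(w) = (1 - 34/w)*(50 + w) (E(w) = (w/w - 34/w)*(w + 50) = (1 - 34/w)*(50 + w))
E(-34) + (168*(-1) + N(-22))*(1738 + 724) = (16 - 34 - 1700/(-34)) + (168*(-1) - 29)*(1738 + 724) = (16 - 34 - 1700*(-1/34)) + (-168 - 29)*2462 = (16 - 34 + 50) - 197*2462 = 32 - 485014 = -484982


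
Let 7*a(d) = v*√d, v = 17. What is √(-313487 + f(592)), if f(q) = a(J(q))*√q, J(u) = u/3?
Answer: √(-138247767 + 211344*√3)/21 ≈ 559.16*I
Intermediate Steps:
J(u) = u/3 (J(u) = u*(⅓) = u/3)
a(d) = 17*√d/7 (a(d) = (17*√d)/7 = 17*√d/7)
f(q) = 17*q*√3/21 (f(q) = (17*√(q/3)/7)*√q = (17*(√3*√q/3)/7)*√q = (17*√3*√q/21)*√q = 17*q*√3/21)
√(-313487 + f(592)) = √(-313487 + (17/21)*592*√3) = √(-313487 + 10064*√3/21)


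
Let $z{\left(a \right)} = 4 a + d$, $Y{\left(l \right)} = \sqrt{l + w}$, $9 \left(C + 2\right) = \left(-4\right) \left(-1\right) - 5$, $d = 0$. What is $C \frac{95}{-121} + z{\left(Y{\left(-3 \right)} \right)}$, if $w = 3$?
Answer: $\frac{1805}{1089} \approx 1.6575$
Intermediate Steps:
$C = - \frac{19}{9}$ ($C = -2 + \frac{\left(-4\right) \left(-1\right) - 5}{9} = -2 + \frac{4 - 5}{9} = -2 + \frac{1}{9} \left(-1\right) = -2 - \frac{1}{9} = - \frac{19}{9} \approx -2.1111$)
$Y{\left(l \right)} = \sqrt{3 + l}$ ($Y{\left(l \right)} = \sqrt{l + 3} = \sqrt{3 + l}$)
$z{\left(a \right)} = 4 a$ ($z{\left(a \right)} = 4 a + 0 = 4 a$)
$C \frac{95}{-121} + z{\left(Y{\left(-3 \right)} \right)} = - \frac{19 \frac{95}{-121}}{9} + 4 \sqrt{3 - 3} = - \frac{19 \cdot 95 \left(- \frac{1}{121}\right)}{9} + 4 \sqrt{0} = \left(- \frac{19}{9}\right) \left(- \frac{95}{121}\right) + 4 \cdot 0 = \frac{1805}{1089} + 0 = \frac{1805}{1089}$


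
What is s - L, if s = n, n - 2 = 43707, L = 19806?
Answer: 23903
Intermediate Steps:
n = 43709 (n = 2 + 43707 = 43709)
s = 43709
s - L = 43709 - 1*19806 = 43709 - 19806 = 23903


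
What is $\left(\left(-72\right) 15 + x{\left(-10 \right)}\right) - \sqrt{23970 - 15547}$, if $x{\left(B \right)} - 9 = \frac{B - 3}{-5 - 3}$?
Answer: $- \frac{8555}{8} - \sqrt{8423} \approx -1161.2$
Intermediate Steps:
$x{\left(B \right)} = \frac{75}{8} - \frac{B}{8}$ ($x{\left(B \right)} = 9 + \frac{B - 3}{-5 - 3} = 9 + \frac{-3 + B}{-8} = 9 + \left(-3 + B\right) \left(- \frac{1}{8}\right) = 9 - \left(- \frac{3}{8} + \frac{B}{8}\right) = \frac{75}{8} - \frac{B}{8}$)
$\left(\left(-72\right) 15 + x{\left(-10 \right)}\right) - \sqrt{23970 - 15547} = \left(\left(-72\right) 15 + \left(\frac{75}{8} - - \frac{5}{4}\right)\right) - \sqrt{23970 - 15547} = \left(-1080 + \left(\frac{75}{8} + \frac{5}{4}\right)\right) - \sqrt{8423} = \left(-1080 + \frac{85}{8}\right) - \sqrt{8423} = - \frac{8555}{8} - \sqrt{8423}$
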